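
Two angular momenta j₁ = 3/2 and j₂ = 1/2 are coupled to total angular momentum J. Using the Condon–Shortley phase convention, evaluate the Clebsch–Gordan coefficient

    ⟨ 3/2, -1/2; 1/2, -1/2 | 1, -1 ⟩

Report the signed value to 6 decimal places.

+0.500000

j₁+j₂−J=1  J+j₁−j₂=2  J−j₁+j₂=0  j₁+j₂+J+1=4
(j₁±m₁, j₂±m₂, J±M) = (1,2,0,1,0,2)
P² = 1
sum k=0..0:
  [0] +1/2 = 1/2
S = 1/2
C² = P²·S² = 1/4 ; C = +0.500000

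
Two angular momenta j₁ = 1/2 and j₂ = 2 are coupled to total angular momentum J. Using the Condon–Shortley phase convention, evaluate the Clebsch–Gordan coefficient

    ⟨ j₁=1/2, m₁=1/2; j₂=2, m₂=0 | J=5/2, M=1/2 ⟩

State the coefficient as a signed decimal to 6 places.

j₁+j₂−J=0  J+j₁−j₂=1  J−j₁+j₂=4  j₁+j₂+J+1=6
(j₁±m₁, j₂±m₂, J±M) = (1,0,2,2,3,2)
P² = 48/5
sum k=0..0:
  [0] +1/4 = 1/4
S = 1/4
C² = P²·S² = 3/5 ; C = +0.774597

+√(3/5) ≈ +0.774597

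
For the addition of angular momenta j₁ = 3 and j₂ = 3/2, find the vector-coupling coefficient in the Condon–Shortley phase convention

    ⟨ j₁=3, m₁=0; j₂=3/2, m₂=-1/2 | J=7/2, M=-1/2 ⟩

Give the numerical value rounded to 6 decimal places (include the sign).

√[8·1!5!2!/9! · 3!3!1!2!3!4!] = √(384/7)
  +(−1)^0/∏(0,1,3,1,2,1)! = 1/12  (running 1/12)
  +(−1)^1/∏(1,0,2,0,3,2)! = -1/24  (running 1/24)
⟨..|..⟩ = √(384/7)·(1/24) = +0.308607

+√(2/21) = +0.308607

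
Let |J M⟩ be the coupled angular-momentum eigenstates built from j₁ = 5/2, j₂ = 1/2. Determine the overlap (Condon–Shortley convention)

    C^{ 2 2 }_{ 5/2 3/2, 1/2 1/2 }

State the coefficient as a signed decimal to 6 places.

-0.408248

triangle: 1!×4!×0!/6! = 24/720
(j±m)!: 4!×1!×1!×0!×4!×0! = 576
prefactor² = (2J+1)×Δ×N² = 96
  k=1: −1/(1!×0!×0!×0!×4!×0!) = -1/24
Σ = -1/24  ⇒  CG² = 96×(-1/24)² = 1/6
CG = −√(1/6) = -0.408248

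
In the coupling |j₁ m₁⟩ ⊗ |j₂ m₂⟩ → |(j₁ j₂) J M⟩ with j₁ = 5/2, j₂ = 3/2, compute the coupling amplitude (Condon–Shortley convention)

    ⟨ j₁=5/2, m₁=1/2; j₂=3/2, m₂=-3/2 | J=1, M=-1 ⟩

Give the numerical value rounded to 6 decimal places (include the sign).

√[3·3!2!0!/6! · 3!2!0!3!0!2!] = √(36/5)
  +(−1)^0/∏(0,3,2,0,0,0)! = 1/12  (running 1/12)
⟨..|..⟩ = √(36/5)·(1/12) = +0.223607

+√(1/20) ≈ +0.223607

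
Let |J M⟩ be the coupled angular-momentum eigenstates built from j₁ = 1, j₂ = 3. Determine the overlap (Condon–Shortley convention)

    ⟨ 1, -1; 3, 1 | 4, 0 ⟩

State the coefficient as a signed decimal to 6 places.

j₁+j₂−J=0  J+j₁−j₂=2  J−j₁+j₂=6  j₁+j₂+J+1=9
(j₁±m₁, j₂±m₂, J±M) = (0,2,4,2,4,4)
P² = 13824/7
sum k=0..0:
  [0] +1/96 = 1/96
S = 1/96
C² = P²·S² = 3/14 ; C = +0.462910

+√(3/14) ≈ +0.462910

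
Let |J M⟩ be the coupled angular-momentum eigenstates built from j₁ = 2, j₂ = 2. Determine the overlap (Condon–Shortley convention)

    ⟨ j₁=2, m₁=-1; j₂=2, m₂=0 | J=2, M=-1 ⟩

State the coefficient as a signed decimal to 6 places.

j₁+j₂−J=2  J+j₁−j₂=2  J−j₁+j₂=2  j₁+j₂+J+1=7
(j₁±m₁, j₂±m₂, J±M) = (1,3,2,2,1,3)
P² = 8/7
sum k=1..2:
  [1] −1/2 = -1/2
  [2] +1/4 = 1/4
S = -1/4
C² = P²·S² = 1/14 ; C = -0.267261

-0.267261  (= −√(1/14))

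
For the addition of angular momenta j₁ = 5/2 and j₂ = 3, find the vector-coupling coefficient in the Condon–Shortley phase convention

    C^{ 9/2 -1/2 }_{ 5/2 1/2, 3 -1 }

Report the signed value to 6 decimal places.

+0.480500

j₁+j₂−J=1  J+j₁−j₂=4  J−j₁+j₂=5  j₁+j₂+J+1=11
(j₁±m₁, j₂±m₂, J±M) = (3,2,2,4,4,5)
P² = 92160/77
sum k=0..1:
  [0] +1/48 = 1/48
  [1] −1/144 = -1/144
S = 1/72
C² = P²·S² = 160/693 ; C = +0.480500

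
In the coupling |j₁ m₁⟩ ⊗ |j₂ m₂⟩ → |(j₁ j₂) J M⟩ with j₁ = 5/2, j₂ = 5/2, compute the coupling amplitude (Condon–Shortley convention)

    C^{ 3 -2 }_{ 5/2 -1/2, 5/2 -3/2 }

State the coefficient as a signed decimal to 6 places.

√[7·2!3!3!/9! · 2!3!1!4!1!5!] = √(48)
  +(−1)^0/∏(0,2,3,1,0,2)! = 1/24  (running 1/24)
  +(−1)^1/∏(1,1,2,0,1,3)! = -1/12  (running -1/24)
⟨..|..⟩ = √(48)·(-1/24) = -0.288675

−√(1/12) ≈ -0.288675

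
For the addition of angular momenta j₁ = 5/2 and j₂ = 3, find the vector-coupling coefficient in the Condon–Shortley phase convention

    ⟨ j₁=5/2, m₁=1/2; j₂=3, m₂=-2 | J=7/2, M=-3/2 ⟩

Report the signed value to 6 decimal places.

triangle: 2!·3!·4!/10! = 288/3628800
(j±m)!: 3!·2!·1!·5!·2!·5! = 345600
prefactor² = (2J+1)·Δ·N² = 1536/7
  k=0: +1/(0!·2!·2!·1!·1!·3!) = 1/24
  k=1: −1/(1!·1!·1!·0!·2!·4!) = -1/48
Σ = 1/48  ⇒  CG² = 1536/7·1/48² = 2/21
CG = +√(2/21) = +0.308607

+√(2/21) = +0.308607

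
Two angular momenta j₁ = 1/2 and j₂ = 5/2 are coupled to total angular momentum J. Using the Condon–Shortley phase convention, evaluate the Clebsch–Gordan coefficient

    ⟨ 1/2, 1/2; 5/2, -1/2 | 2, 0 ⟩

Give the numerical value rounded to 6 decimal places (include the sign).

triangle: 1!·0!·4!/6! = 24/720
(j±m)!: 1!·0!·2!·3!·2!·2! = 48
prefactor² = (2J+1)·Δ·N² = 8
  k=0: +1/(0!·1!·0!·2!·0!·2!) = 1/4
Σ = 1/4  ⇒  CG² = 8·1/4² = 1/2
CG = +√(1/2) = +0.707107

+√(1/2) ≈ +0.707107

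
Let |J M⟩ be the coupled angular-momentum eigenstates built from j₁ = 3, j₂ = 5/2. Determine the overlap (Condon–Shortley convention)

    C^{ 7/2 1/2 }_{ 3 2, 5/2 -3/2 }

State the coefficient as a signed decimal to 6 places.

triangle: 2!·4!·3!/10! = 288/3628800
(j±m)!: 5!·1!·1!·4!·4!·3! = 414720
prefactor² = (2J+1)·Δ·N² = 9216/35
  k=0: +1/(0!·2!·1!·1!·3!·2!) = 1/24
  k=1: −1/(1!·1!·0!·0!·4!·3!) = -1/144
Σ = 5/144  ⇒  CG² = 9216/35·5/144² = 20/63
CG = +√(20/63) = +0.563436

+0.563436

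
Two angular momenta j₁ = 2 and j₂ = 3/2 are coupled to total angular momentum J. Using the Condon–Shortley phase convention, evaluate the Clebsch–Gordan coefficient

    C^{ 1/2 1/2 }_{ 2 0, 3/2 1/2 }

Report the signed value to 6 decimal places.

+√(1/5) ≈ +0.447214

j₁+j₂−J=3  J+j₁−j₂=1  J−j₁+j₂=0  j₁+j₂+J+1=5
(j₁±m₁, j₂±m₂, J±M) = (2,2,2,1,1,0)
P² = 4/5
sum k=2..2:
  [2] +1/2 = 1/2
S = 1/2
C² = P²·S² = 1/5 ; C = +0.447214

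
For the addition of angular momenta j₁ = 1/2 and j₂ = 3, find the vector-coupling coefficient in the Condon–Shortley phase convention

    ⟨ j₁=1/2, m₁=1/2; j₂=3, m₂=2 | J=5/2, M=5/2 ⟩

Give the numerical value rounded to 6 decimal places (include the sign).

+√(1/7) = +0.377964

triangle: 1!·0!·5!/7! = 120/5040
(j±m)!: 1!·0!·5!·1!·5!·0! = 14400
prefactor² = (2J+1)·Δ·N² = 14400/7
  k=0: +1/(0!·1!·0!·5!·0!·0!) = 1/120
Σ = 1/120  ⇒  CG² = 14400/7·1/120² = 1/7
CG = +√(1/7) = +0.377964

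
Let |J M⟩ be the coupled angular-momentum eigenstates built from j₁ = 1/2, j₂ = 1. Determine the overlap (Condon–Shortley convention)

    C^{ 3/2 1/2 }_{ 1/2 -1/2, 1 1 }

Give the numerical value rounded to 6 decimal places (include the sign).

triangle: 0!×1!×2!/4! = 2/24
(j±m)!: 0!×1!×2!×0!×2!×1! = 4
prefactor² = (2J+1)×Δ×N² = 4/3
  k=0: +1/(0!×0!×1!×2!×0!×0!) = 1/2
Σ = 1/2  ⇒  CG² = 4/3×1/2² = 1/3
CG = +√(1/3) = +0.577350

+√(1/3) = +0.577350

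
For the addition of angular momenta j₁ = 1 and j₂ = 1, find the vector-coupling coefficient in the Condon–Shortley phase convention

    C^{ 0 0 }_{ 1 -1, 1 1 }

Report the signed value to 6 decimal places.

j₁+j₂−J=2  J+j₁−j₂=0  J−j₁+j₂=0  j₁+j₂+J+1=3
(j₁±m₁, j₂±m₂, J±M) = (0,2,2,0,0,0)
P² = 4/3
sum k=2..2:
  [2] +1/2 = 1/2
S = 1/2
C² = P²·S² = 1/3 ; C = +0.577350

+0.577350  (= +√(1/3))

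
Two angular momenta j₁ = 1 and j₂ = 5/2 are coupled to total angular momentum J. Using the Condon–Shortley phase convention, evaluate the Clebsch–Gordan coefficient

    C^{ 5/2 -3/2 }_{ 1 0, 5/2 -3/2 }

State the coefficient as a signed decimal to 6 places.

j₁+j₂−J=1  J+j₁−j₂=1  J−j₁+j₂=4  j₁+j₂+J+1=7
(j₁±m₁, j₂±m₂, J±M) = (1,1,1,4,1,4)
P² = 576/35
sum k=0..1:
  [0] +1/6 = 1/6
  [1] −1/24 = -1/24
S = 1/8
C² = P²·S² = 9/35 ; C = +0.507093

+0.507093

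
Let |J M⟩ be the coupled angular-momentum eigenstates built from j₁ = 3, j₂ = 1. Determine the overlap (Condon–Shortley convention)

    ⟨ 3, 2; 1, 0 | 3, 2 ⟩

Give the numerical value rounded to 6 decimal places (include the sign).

triangle: 1!×5!×1!/8! = 120/40320
(j±m)!: 5!×1!×1!×1!×5!×1! = 14400
prefactor² = (2J+1)×Δ×N² = 300
  k=0: +1/(0!×1!×1!×1!×4!×0!) = 1/24
  k=1: −1/(1!×0!×0!×0!×5!×1!) = -1/120
Σ = 1/30  ⇒  CG² = 300×1/30² = 1/3
CG = +√(1/3) = +0.577350

+0.577350  (= +√(1/3))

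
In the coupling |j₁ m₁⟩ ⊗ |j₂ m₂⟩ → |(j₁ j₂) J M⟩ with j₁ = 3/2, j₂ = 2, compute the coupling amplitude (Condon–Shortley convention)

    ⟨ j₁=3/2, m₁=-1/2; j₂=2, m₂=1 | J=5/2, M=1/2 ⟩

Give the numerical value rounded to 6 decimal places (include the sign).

√[6·1!2!3!/7! · 1!2!3!1!3!2!] = √(72/35)
  +(−1)^0/∏(0,1,2,3,0,0)! = 1/12  (running 1/12)
  +(−1)^1/∏(1,0,1,2,1,1)! = -1/2  (running -5/12)
⟨..|..⟩ = √(72/35)·(-5/12) = -0.597614

−√(5/14) = -0.597614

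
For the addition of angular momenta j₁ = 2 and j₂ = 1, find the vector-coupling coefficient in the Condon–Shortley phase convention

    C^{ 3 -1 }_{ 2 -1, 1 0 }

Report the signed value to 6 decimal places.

triangle: 0!·4!·2!/7! = 48/5040
(j±m)!: 1!·3!·1!·1!·2!·4! = 288
prefactor² = (2J+1)·Δ·N² = 96/5
  k=0: +1/(0!·0!·3!·1!·1!·1!) = 1/6
Σ = 1/6  ⇒  CG² = 96/5·1/6² = 8/15
CG = +√(8/15) = +0.730297

+√(8/15) ≈ +0.730297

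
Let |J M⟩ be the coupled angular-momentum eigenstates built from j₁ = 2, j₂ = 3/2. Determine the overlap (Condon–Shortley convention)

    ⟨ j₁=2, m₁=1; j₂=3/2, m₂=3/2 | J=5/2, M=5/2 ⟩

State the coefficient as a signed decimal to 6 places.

triangle: 1!·3!·2!/7! = 12/5040
(j±m)!: 3!·1!·3!·0!·5!·0! = 4320
prefactor² = (2J+1)·Δ·N² = 432/7
  k=1: −1/(1!·0!·0!·2!·3!·0!) = -1/12
Σ = -1/12  ⇒  CG² = 432/7·(-1/12)² = 3/7
CG = −√(3/7) = -0.654654

−√(3/7) = -0.654654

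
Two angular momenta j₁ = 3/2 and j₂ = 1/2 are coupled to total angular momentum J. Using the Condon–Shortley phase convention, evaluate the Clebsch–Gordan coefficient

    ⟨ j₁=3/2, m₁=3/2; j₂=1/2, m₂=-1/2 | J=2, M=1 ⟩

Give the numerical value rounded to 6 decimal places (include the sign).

triangle: 0!×3!×1!/5! = 6/120
(j±m)!: 3!×0!×0!×1!×3!×1! = 36
prefactor² = (2J+1)×Δ×N² = 9
  k=0: +1/(0!×0!×0!×0!×3!×1!) = 1/6
Σ = 1/6  ⇒  CG² = 9×1/6² = 1/4
CG = +√(1/4) = +0.500000

+√(1/4) ≈ +0.500000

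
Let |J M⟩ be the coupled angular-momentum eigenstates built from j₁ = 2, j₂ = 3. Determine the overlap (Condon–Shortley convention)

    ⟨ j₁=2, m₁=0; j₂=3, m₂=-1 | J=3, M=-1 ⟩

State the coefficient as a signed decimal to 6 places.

-0.387298  (= −√(3/20))

j₁+j₂−J=2  J+j₁−j₂=2  J−j₁+j₂=4  j₁+j₂+J+1=9
(j₁±m₁, j₂±m₂, J±M) = (2,2,2,4,2,4)
P² = 256/15
sum k=0..2:
  [0] +1/16 = 1/16
  [1] −1/6 = -1/6
  [2] +1/96 = 1/96
S = -3/32
C² = P²·S² = 3/20 ; C = -0.387298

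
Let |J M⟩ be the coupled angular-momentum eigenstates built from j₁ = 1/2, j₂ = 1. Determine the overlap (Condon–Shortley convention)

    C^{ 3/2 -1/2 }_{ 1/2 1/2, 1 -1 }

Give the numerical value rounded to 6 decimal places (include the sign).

+√(1/3) = +0.577350

triangle: 0!*1!*2!/4! = 2/24
(j±m)!: 1!*0!*0!*2!*1!*2! = 4
prefactor² = (2J+1)*Δ*N² = 4/3
  k=0: +1/(0!*0!*0!*0!*1!*2!) = 1/2
Σ = 1/2  ⇒  CG² = 4/3*1/2² = 1/3
CG = +√(1/3) = +0.577350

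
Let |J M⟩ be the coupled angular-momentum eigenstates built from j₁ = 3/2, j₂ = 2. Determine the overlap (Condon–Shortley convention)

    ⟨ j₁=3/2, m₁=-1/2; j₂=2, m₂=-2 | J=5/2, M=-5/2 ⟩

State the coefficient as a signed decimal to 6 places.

triangle: 1!*2!*3!/7! = 12/5040
(j±m)!: 1!*2!*0!*4!*0!*5! = 5760
prefactor² = (2J+1)*Δ*N² = 576/7
  k=0: +1/(0!*1!*2!*0!*0!*3!) = 1/12
Σ = 1/12  ⇒  CG² = 576/7*1/12² = 4/7
CG = +√(4/7) = +0.755929

+0.755929  (= +√(4/7))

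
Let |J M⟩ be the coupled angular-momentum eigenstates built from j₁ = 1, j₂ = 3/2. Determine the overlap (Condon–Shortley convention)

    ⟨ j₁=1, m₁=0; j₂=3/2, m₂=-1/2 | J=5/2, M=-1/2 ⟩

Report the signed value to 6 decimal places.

j₁+j₂−J=0  J+j₁−j₂=2  J−j₁+j₂=3  j₁+j₂+J+1=6
(j₁±m₁, j₂±m₂, J±M) = (1,1,1,2,2,3)
P² = 12/5
sum k=0..0:
  [0] +1/2 = 1/2
S = 1/2
C² = P²·S² = 3/5 ; C = +0.774597

+0.774597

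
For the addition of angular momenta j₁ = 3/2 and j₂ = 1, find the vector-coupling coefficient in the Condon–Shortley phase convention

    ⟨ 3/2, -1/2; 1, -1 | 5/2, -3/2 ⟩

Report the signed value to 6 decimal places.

triangle: 0!·3!·2!/6! = 12/720
(j±m)!: 1!·2!·0!·2!·1!·4! = 96
prefactor² = (2J+1)·Δ·N² = 48/5
  k=0: +1/(0!·0!·2!·0!·1!·2!) = 1/4
Σ = 1/4  ⇒  CG² = 48/5·1/4² = 3/5
CG = +√(3/5) = +0.774597

+0.774597  (= +√(3/5))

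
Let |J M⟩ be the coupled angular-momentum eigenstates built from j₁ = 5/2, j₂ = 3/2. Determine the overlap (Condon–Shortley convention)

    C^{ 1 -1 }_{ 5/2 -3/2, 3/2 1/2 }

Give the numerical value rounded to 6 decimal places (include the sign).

√[3·3!2!0!/6! · 1!4!2!1!0!2!] = √(24/5)
  +(−1)^2/∏(2,1,2,0,0,0)! = 1/4  (running 1/4)
⟨..|..⟩ = √(24/5)·(1/4) = +0.547723

+√(3/10) = +0.547723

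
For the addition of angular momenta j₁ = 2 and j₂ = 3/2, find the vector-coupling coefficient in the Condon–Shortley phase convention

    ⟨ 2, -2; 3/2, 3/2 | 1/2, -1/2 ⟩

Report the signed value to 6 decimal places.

−√(2/5) = -0.632456

√[2·3!1!0!/5! · 0!4!3!0!0!1!] = √(72/5)
  +(−1)^3/∏(3,0,1,0,0,0)! = -1/6  (running -1/6)
⟨..|..⟩ = √(72/5)·(-1/6) = -0.632456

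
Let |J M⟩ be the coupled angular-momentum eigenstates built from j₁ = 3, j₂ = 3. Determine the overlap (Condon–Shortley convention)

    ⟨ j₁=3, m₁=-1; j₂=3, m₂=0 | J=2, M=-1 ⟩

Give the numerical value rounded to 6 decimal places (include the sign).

+√(1/42) ≈ +0.154303

j₁+j₂−J=4  J+j₁−j₂=2  J−j₁+j₂=2  j₁+j₂+J+1=9
(j₁±m₁, j₂±m₂, J±M) = (2,4,3,3,1,3)
P² = 96/7
sum k=2..3:
  [2] +1/8 = 1/8
  [3] −1/12 = -1/12
S = 1/24
C² = P²·S² = 1/42 ; C = +0.154303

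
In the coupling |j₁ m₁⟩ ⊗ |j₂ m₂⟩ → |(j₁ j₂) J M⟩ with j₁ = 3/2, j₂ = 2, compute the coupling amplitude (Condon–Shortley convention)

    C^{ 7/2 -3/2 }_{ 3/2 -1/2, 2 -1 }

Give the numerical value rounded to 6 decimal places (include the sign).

+√(4/7) = +0.755929

j₁+j₂−J=0  J+j₁−j₂=3  J−j₁+j₂=4  j₁+j₂+J+1=8
(j₁±m₁, j₂±m₂, J±M) = (1,2,1,3,2,5)
P² = 576/7
sum k=0..0:
  [0] +1/12 = 1/12
S = 1/12
C² = P²·S² = 4/7 ; C = +0.755929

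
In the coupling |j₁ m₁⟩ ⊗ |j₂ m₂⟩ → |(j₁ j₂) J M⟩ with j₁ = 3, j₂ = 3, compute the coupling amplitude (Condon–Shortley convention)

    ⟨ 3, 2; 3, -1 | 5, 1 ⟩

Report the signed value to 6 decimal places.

triangle: 1!·5!·5!/12! = 14400/479001600
(j±m)!: 5!·1!·2!·4!·6!·4! = 99532800
prefactor² = (2J+1)·Δ·N² = 230400/7
  k=0: +1/(0!·1!·1!·2!·4!·3!) = 1/288
  k=1: −1/(1!·0!·0!·1!·5!·4!) = -1/2880
Σ = 1/320  ⇒  CG² = 230400/7·1/320² = 9/28
CG = +√(9/28) = +0.566947

+√(9/28) ≈ +0.566947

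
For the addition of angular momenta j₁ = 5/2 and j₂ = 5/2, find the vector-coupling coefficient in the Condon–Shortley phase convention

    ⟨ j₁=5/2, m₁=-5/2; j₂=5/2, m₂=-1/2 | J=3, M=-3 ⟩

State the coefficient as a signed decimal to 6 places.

triangle: 2!×3!×3!/9! = 72/362880
(j±m)!: 0!×5!×2!×3!×0!×6! = 1036800
prefactor² = (2J+1)×Δ×N² = 1440
  k=2: +1/(2!×0!×3!×0!×0!×3!) = 1/72
Σ = 1/72  ⇒  CG² = 1440×1/72² = 5/18
CG = +√(5/18) = +0.527046

+√(5/18) ≈ +0.527046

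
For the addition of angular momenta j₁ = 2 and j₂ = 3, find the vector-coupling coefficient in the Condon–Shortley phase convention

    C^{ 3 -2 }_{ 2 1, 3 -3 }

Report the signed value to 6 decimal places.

+√(5/12) ≈ +0.645497

triangle: 2!*2!*4!/9! = 96/362880
(j±m)!: 3!*1!*0!*6!*1!*5! = 518400
prefactor² = (2J+1)*Δ*N² = 960
  k=0: +1/(0!*2!*1!*0!*1!*4!) = 1/48
Σ = 1/48  ⇒  CG² = 960*1/48² = 5/12
CG = +√(5/12) = +0.645497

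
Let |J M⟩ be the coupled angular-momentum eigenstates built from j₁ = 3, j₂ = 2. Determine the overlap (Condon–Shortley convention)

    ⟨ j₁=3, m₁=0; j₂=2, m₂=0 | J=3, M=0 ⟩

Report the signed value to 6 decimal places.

−√(4/15) ≈ -0.516398

√[7·2!4!2!/9! · 3!3!2!2!3!3!] = √(48/5)
  +(−1)^0/∏(0,2,3,2,1,0)! = 1/24  (running 1/24)
  +(−1)^1/∏(1,1,2,1,2,1)! = -1/4  (running -5/24)
  +(−1)^2/∏(2,0,1,0,3,2)! = 1/24  (running -1/6)
⟨..|..⟩ = √(48/5)·(-1/6) = -0.516398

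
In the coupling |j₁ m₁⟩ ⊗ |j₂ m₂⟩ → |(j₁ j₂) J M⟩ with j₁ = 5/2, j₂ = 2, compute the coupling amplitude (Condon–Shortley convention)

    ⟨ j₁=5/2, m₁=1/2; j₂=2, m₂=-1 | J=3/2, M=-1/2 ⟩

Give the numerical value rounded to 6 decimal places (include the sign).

-0.487950  (= −√(5/21))

triangle: 3!·2!·1!/7! = 12/5040
(j±m)!: 3!·2!·1!·3!·1!·2! = 144
prefactor² = (2J+1)·Δ·N² = 48/35
  k=0: +1/(0!·3!·2!·1!·0!·0!) = 1/12
  k=1: −1/(1!·2!·1!·0!·1!·1!) = -1/2
Σ = -5/12  ⇒  CG² = 48/35·(-5/12)² = 5/21
CG = −√(5/21) = -0.487950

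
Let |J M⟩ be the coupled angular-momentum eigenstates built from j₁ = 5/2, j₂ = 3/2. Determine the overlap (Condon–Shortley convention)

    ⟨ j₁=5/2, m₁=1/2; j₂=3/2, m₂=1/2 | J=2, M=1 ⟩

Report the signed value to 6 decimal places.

−√(25/84) = -0.545545

j₁+j₂−J=2  J+j₁−j₂=3  J−j₁+j₂=1  j₁+j₂+J+1=7
(j₁±m₁, j₂±m₂, J±M) = (3,2,2,1,3,1)
P² = 12/7
sum k=1..2:
  [1] −1/2 = -1/2
  [2] +1/12 = 1/12
S = -5/12
C² = P²·S² = 25/84 ; C = -0.545545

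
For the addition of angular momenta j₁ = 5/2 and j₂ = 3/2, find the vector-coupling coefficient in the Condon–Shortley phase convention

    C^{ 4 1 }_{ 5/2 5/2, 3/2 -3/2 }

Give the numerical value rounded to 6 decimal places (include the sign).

triangle: 0!·5!·3!/9! = 720/362880
(j±m)!: 5!·0!·0!·3!·5!·3! = 518400
prefactor² = (2J+1)·Δ·N² = 64800/7
  k=0: +1/(0!·0!·0!·0!·5!·3!) = 1/720
Σ = 1/720  ⇒  CG² = 64800/7·1/720² = 1/56
CG = +√(1/56) = +0.133631

+0.133631  (= +√(1/56))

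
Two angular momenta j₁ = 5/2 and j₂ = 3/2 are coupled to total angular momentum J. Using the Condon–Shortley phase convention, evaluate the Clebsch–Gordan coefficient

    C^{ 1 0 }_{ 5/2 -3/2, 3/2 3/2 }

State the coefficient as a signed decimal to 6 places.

√[3·3!2!0!/6! · 1!4!3!0!1!1!] = √(36/5)
  +(−1)^3/∏(3,0,1,0,1,0)! = -1/6  (running -1/6)
⟨..|..⟩ = √(36/5)·(-1/6) = -0.447214

-0.447214  (= −√(1/5))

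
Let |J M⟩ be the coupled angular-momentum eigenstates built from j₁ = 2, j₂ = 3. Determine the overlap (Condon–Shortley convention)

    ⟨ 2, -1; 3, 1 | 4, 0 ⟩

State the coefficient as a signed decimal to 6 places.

-0.597614

j₁+j₂−J=1  J+j₁−j₂=3  J−j₁+j₂=5  j₁+j₂+J+1=10
(j₁±m₁, j₂±m₂, J±M) = (1,3,4,2,4,4)
P² = 10368/35
sum k=0..1:
  [0] +1/144 = 1/144
  [1] −1/24 = -1/24
S = -5/144
C² = P²·S² = 5/14 ; C = -0.597614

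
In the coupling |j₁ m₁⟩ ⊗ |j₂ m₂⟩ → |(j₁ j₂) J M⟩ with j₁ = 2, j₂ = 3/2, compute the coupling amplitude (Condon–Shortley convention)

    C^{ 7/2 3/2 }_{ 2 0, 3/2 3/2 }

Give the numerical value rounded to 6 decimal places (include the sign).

+√(2/7) ≈ +0.534522

triangle: 0!·4!·3!/8! = 144/40320
(j±m)!: 2!·2!·3!·0!·5!·2! = 5760
prefactor² = (2J+1)·Δ·N² = 1152/7
  k=0: +1/(0!·0!·2!·3!·2!·0!) = 1/24
Σ = 1/24  ⇒  CG² = 1152/7·1/24² = 2/7
CG = +√(2/7) = +0.534522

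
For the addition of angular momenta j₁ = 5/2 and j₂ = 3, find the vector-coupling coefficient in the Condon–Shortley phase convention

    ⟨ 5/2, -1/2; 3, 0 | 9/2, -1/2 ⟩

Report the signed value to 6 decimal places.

triangle: 1!*4!*5!/11! = 2880/39916800
(j±m)!: 2!*3!*3!*3!*4!*5! = 1244160
prefactor² = (2J+1)*Δ*N² = 69120/77
  k=0: +1/(0!*1!*3!*3!*1!*2!) = 1/72
  k=1: −1/(1!*0!*2!*2!*2!*3!) = -1/48
Σ = -1/144  ⇒  CG² = 69120/77*(-1/144)² = 10/231
CG = −√(10/231) = -0.208063

−√(10/231) = -0.208063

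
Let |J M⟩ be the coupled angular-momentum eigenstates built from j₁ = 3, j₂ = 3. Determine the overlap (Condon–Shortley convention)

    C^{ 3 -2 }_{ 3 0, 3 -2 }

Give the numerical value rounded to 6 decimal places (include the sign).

j₁+j₂−J=3  J+j₁−j₂=3  J−j₁+j₂=3  j₁+j₂+J+1=10
(j₁±m₁, j₂±m₂, J±M) = (3,3,1,5,1,5)
P² = 216
sum k=0..1:
  [0] +1/72 = 1/72
  [1] −1/24 = -1/24
S = -1/36
C² = P²·S² = 1/6 ; C = -0.408248

-0.408248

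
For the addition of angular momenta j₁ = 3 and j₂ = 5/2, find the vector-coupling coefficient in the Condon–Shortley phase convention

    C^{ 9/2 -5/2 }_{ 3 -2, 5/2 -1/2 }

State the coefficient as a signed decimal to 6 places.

-0.497468

√[10·1!5!4!/11! · 1!5!2!3!2!7!] = √(115200/11)
  +(−1)^0/∏(0,1,5,2,0,2)! = 1/480  (running 1/480)
  +(−1)^1/∏(1,0,4,1,1,3)! = -1/144  (running -7/1440)
⟨..|..⟩ = √(115200/11)·(-7/1440) = -0.497468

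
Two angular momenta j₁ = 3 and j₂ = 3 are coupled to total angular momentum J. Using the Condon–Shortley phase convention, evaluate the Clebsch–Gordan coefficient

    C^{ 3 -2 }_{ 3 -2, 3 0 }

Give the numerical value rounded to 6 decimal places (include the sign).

j₁+j₂−J=3  J+j₁−j₂=3  J−j₁+j₂=3  j₁+j₂+J+1=10
(j₁±m₁, j₂±m₂, J±M) = (1,5,3,3,1,5)
P² = 216
sum k=2..3:
  [2] +1/24 = 1/24
  [3] −1/72 = -1/72
S = 1/36
C² = P²·S² = 1/6 ; C = +0.408248

+√(1/6) = +0.408248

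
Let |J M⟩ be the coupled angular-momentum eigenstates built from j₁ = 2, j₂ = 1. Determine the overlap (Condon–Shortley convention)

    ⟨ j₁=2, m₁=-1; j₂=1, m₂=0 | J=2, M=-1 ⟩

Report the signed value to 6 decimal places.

-0.408248

j₁+j₂−J=1  J+j₁−j₂=3  J−j₁+j₂=1  j₁+j₂+J+1=6
(j₁±m₁, j₂±m₂, J±M) = (1,3,1,1,1,3)
P² = 3/2
sum k=0..1:
  [0] +1/6 = 1/6
  [1] −1/2 = -1/2
S = -1/3
C² = P²·S² = 1/6 ; C = -0.408248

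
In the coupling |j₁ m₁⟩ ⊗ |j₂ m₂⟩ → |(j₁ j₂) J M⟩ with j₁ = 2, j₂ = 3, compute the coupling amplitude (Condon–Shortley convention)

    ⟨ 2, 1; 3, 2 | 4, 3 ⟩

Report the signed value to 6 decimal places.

triangle: 1!·3!·5!/10! = 720/3628800
(j±m)!: 3!·1!·5!·1!·7!·1! = 3628800
prefactor² = (2J+1)·Δ·N² = 6480
  k=0: +1/(0!·1!·1!·5!·2!·0!) = 1/240
  k=1: −1/(1!·0!·0!·4!·3!·1!) = -1/144
Σ = -1/360  ⇒  CG² = 6480·(-1/360)² = 1/20
CG = −√(1/20) = -0.223607

−√(1/20) ≈ -0.223607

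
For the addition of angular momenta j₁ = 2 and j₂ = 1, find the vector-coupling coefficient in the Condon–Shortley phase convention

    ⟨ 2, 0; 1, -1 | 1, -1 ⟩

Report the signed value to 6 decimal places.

√[3·2!2!0!/5! · 2!2!0!2!0!2!] = √(8/5)
  +(−1)^0/∏(0,2,2,0,0,0)! = 1/4  (running 1/4)
⟨..|..⟩ = √(8/5)·(1/4) = +0.316228

+0.316228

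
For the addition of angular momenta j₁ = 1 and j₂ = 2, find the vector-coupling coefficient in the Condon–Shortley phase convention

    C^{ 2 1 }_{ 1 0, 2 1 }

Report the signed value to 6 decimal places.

-0.408248

j₁+j₂−J=1  J+j₁−j₂=1  J−j₁+j₂=3  j₁+j₂+J+1=6
(j₁±m₁, j₂±m₂, J±M) = (1,1,3,1,3,1)
P² = 3/2
sum k=0..1:
  [0] +1/6 = 1/6
  [1] −1/2 = -1/2
S = -1/3
C² = P²·S² = 1/6 ; C = -0.408248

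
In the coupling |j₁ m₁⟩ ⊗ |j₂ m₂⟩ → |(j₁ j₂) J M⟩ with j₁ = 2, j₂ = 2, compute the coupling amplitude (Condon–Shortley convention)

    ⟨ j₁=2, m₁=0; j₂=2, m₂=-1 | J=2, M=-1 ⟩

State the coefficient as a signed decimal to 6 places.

√[5·2!2!2!/7! · 2!2!1!3!1!3!] = √(8/7)
  +(−1)^0/∏(0,2,2,1,0,1)! = 1/4  (running 1/4)
  +(−1)^1/∏(1,1,1,0,1,2)! = -1/2  (running -1/4)
⟨..|..⟩ = √(8/7)·(-1/4) = -0.267261

−√(1/14) ≈ -0.267261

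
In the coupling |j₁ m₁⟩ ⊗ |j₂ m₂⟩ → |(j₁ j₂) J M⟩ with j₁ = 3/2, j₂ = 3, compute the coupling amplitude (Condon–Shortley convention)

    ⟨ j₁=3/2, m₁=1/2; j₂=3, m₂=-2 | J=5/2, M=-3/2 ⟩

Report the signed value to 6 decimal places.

j₁+j₂−J=2  J+j₁−j₂=1  J−j₁+j₂=4  j₁+j₂+J+1=8
(j₁±m₁, j₂±m₂, J±M) = (2,1,1,5,1,4)
P² = 288/7
sum k=0..1:
  [0] +1/12 = 1/12
  [1] −1/24 = -1/24
S = 1/24
C² = P²·S² = 1/14 ; C = +0.267261

+0.267261  (= +√(1/14))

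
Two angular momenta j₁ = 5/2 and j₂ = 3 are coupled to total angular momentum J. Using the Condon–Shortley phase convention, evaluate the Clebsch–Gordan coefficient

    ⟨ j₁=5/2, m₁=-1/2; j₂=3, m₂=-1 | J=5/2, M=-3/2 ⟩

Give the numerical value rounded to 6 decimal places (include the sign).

−√(1/35) = -0.169031

√[6·3!2!3!/9! · 2!3!2!4!1!4!] = √(576/35)
  +(−1)^1/∏(1,2,2,1,0,2)! = -1/8  (running -1/8)
  +(−1)^2/∏(2,1,1,0,1,3)! = 1/12  (running -1/24)
⟨..|..⟩ = √(576/35)·(-1/24) = -0.169031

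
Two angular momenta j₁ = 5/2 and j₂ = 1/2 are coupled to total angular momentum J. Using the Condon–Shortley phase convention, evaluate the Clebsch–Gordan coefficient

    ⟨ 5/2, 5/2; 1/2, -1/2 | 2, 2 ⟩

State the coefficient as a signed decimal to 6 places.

j₁+j₂−J=1  J+j₁−j₂=4  J−j₁+j₂=0  j₁+j₂+J+1=6
(j₁±m₁, j₂±m₂, J±M) = (5,0,0,1,4,0)
P² = 480
sum k=0..0:
  [0] +1/24 = 1/24
S = 1/24
C² = P²·S² = 5/6 ; C = +0.912871

+√(5/6) = +0.912871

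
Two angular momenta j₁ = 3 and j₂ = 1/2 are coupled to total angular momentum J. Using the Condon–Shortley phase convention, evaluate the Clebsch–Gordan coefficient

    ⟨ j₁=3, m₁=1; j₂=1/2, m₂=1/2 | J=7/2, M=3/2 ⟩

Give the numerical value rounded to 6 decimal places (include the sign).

j₁+j₂−J=0  J+j₁−j₂=6  J−j₁+j₂=1  j₁+j₂+J+1=8
(j₁±m₁, j₂±m₂, J±M) = (4,2,1,0,5,2)
P² = 11520/7
sum k=0..0:
  [0] +1/48 = 1/48
S = 1/48
C² = P²·S² = 5/7 ; C = +0.845154

+√(5/7) ≈ +0.845154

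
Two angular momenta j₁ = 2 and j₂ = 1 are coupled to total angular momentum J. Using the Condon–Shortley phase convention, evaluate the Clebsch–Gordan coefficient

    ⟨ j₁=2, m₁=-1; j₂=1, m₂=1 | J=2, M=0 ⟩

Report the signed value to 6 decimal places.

−√(1/2) = -0.707107

√[5·1!3!1!/6! · 1!3!2!0!2!2!] = √(2)
  +(−1)^1/∏(1,0,2,1,1,0)! = -1/2  (running -1/2)
⟨..|..⟩ = √(2)·(-1/2) = -0.707107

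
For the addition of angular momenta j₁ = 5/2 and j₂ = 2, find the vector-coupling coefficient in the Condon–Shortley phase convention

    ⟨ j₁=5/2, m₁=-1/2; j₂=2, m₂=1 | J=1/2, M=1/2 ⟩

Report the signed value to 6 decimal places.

-0.365148

√[2·4!1!0!/6! · 2!3!3!1!1!0!] = √(24/5)
  +(−1)^3/∏(3,1,0,0,1,0)! = -1/6  (running -1/6)
⟨..|..⟩ = √(24/5)·(-1/6) = -0.365148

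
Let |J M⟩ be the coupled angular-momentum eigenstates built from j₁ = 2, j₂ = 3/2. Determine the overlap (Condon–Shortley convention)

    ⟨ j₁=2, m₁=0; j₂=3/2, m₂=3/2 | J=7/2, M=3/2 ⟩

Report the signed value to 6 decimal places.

+√(2/7) = +0.534522

j₁+j₂−J=0  J+j₁−j₂=4  J−j₁+j₂=3  j₁+j₂+J+1=8
(j₁±m₁, j₂±m₂, J±M) = (2,2,3,0,5,2)
P² = 1152/7
sum k=0..0:
  [0] +1/24 = 1/24
S = 1/24
C² = P²·S² = 2/7 ; C = +0.534522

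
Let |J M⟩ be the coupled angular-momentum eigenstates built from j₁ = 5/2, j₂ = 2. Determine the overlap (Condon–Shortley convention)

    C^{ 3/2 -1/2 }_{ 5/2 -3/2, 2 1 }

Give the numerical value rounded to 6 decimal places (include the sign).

+√(2/105) ≈ +0.138013

j₁+j₂−J=3  J+j₁−j₂=2  J−j₁+j₂=1  j₁+j₂+J+1=7
(j₁±m₁, j₂±m₂, J±M) = (1,4,3,1,1,2)
P² = 96/35
sum k=2..3:
  [2] +1/4 = 1/4
  [3] −1/6 = -1/6
S = 1/12
C² = P²·S² = 2/105 ; C = +0.138013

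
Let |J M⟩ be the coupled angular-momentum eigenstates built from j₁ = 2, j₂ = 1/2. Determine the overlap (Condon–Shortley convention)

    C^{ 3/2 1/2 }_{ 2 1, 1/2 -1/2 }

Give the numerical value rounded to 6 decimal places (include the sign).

+0.774597  (= +√(3/5))

j₁+j₂−J=1  J+j₁−j₂=3  J−j₁+j₂=0  j₁+j₂+J+1=5
(j₁±m₁, j₂±m₂, J±M) = (3,1,0,1,2,1)
P² = 12/5
sum k=0..0:
  [0] +1/2 = 1/2
S = 1/2
C² = P²·S² = 3/5 ; C = +0.774597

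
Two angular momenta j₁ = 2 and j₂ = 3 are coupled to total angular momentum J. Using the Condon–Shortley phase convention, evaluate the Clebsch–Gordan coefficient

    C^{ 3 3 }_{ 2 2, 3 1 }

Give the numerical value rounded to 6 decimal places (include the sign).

+0.408248

j₁+j₂−J=2  J+j₁−j₂=2  J−j₁+j₂=4  j₁+j₂+J+1=9
(j₁±m₁, j₂±m₂, J±M) = (4,0,4,2,6,0)
P² = 1536
sum k=0..0:
  [0] +1/96 = 1/96
S = 1/96
C² = P²·S² = 1/6 ; C = +0.408248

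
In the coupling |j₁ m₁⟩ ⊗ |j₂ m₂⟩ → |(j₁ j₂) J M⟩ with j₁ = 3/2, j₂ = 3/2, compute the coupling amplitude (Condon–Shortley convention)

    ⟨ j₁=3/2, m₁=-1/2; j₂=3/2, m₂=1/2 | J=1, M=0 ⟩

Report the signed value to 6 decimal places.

triangle: 2!*1!*1!/5! = 2/120
(j±m)!: 1!*2!*2!*1!*1!*1! = 4
prefactor² = (2J+1)*Δ*N² = 1/5
  k=1: −1/(1!*1!*1!*1!*0!*0!) = -1
  k=2: +1/(2!*0!*0!*0!*1!*1!) = 1/2
Σ = -1/2  ⇒  CG² = 1/5*(-1/2)² = 1/20
CG = −√(1/20) = -0.223607

-0.223607  (= −√(1/20))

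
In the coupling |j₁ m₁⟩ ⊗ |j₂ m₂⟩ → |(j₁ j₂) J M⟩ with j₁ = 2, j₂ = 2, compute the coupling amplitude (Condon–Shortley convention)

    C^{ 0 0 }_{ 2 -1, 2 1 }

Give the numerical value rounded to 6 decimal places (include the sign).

-0.447214

√[1·4!0!0!/5! · 1!3!3!1!0!0!] = √(36/5)
  +(−1)^3/∏(3,1,0,0,0,0)! = -1/6  (running -1/6)
⟨..|..⟩ = √(36/5)·(-1/6) = -0.447214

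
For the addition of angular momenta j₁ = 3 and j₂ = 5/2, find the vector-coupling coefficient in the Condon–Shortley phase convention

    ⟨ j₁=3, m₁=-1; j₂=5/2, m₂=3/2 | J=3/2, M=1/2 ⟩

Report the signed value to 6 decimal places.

-0.483046

triangle: 4!×2!×1!/8! = 48/40320
(j±m)!: 2!×4!×4!×1!×2!×1! = 2304
prefactor² = (2J+1)×Δ×N² = 384/35
  k=3: −1/(3!×1!×1!×1!×1!×0!) = -1/6
  k=4: +1/(4!×0!×0!×0!×2!×1!) = 1/48
Σ = -7/48  ⇒  CG² = 384/35×(-7/48)² = 7/30
CG = −√(7/30) = -0.483046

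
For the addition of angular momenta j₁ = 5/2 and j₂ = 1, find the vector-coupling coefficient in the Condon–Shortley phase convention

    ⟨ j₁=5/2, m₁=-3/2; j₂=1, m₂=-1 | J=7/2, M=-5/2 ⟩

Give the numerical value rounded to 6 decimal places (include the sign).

j₁+j₂−J=0  J+j₁−j₂=5  J−j₁+j₂=2  j₁+j₂+J+1=8
(j₁±m₁, j₂±m₂, J±M) = (1,4,0,2,1,6)
P² = 11520/7
sum k=0..0:
  [0] +1/48 = 1/48
S = 1/48
C² = P²·S² = 5/7 ; C = +0.845154

+0.845154  (= +√(5/7))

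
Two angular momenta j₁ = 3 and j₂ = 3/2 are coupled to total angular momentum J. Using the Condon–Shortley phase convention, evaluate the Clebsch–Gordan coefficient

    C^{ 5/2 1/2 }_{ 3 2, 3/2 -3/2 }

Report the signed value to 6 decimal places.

j₁+j₂−J=2  J+j₁−j₂=4  J−j₁+j₂=1  j₁+j₂+J+1=8
(j₁±m₁, j₂±m₂, J±M) = (5,1,0,3,3,2)
P² = 432/7
sum k=0..0:
  [0] +1/12 = 1/12
S = 1/12
C² = P²·S² = 3/7 ; C = +0.654654

+0.654654  (= +√(3/7))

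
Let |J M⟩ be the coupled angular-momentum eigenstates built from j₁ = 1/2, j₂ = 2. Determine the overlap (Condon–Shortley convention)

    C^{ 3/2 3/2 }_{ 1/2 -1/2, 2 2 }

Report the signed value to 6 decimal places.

−√(4/5) ≈ -0.894427

triangle: 1!×0!×3!/5! = 6/120
(j±m)!: 0!×1!×4!×0!×3!×0! = 144
prefactor² = (2J+1)×Δ×N² = 144/5
  k=1: −1/(1!×0!×0!×3!×0!×0!) = -1/6
Σ = -1/6  ⇒  CG² = 144/5×(-1/6)² = 4/5
CG = −√(4/5) = -0.894427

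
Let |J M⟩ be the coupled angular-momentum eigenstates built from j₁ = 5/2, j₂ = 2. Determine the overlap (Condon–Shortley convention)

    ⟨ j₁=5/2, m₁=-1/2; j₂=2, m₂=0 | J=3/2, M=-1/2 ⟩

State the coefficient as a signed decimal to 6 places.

j₁+j₂−J=3  J+j₁−j₂=2  J−j₁+j₂=1  j₁+j₂+J+1=7
(j₁±m₁, j₂±m₂, J±M) = (2,3,2,2,1,2)
P² = 32/35
sum k=1..2:
  [1] −1/4 = -1/4
  [2] +1/2 = 1/2
S = 1/4
C² = P²·S² = 2/35 ; C = +0.239046

+√(2/35) ≈ +0.239046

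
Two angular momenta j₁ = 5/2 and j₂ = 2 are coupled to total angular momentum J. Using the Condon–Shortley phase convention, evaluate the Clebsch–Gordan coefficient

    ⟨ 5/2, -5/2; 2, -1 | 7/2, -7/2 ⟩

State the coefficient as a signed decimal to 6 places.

-0.745356  (= −√(5/9))

√[8·1!4!3!/9! · 0!5!1!3!0!7!] = √(11520)
  +(−1)^1/∏(1,0,4,0,0,3)! = -1/144  (running -1/144)
⟨..|..⟩ = √(11520)·(-1/144) = -0.745356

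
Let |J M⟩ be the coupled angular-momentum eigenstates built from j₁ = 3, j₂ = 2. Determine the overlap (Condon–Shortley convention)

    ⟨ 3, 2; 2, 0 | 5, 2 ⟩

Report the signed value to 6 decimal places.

j₁+j₂−J=0  J+j₁−j₂=6  J−j₁+j₂=4  j₁+j₂+J+1=11
(j₁±m₁, j₂±m₂, J±M) = (5,1,2,2,7,3)
P² = 69120
sum k=0..0:
  [0] +1/480 = 1/480
S = 1/480
C² = P²·S² = 3/10 ; C = +0.547723

+√(3/10) ≈ +0.547723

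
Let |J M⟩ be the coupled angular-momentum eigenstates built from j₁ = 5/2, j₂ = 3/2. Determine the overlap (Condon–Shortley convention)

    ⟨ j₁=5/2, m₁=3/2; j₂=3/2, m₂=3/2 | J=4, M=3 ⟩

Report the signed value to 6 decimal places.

j₁+j₂−J=0  J+j₁−j₂=5  J−j₁+j₂=3  j₁+j₂+J+1=9
(j₁±m₁, j₂±m₂, J±M) = (4,1,3,0,7,1)
P² = 12960
sum k=0..0:
  [0] +1/144 = 1/144
S = 1/144
C² = P²·S² = 5/8 ; C = +0.790569

+√(5/8) = +0.790569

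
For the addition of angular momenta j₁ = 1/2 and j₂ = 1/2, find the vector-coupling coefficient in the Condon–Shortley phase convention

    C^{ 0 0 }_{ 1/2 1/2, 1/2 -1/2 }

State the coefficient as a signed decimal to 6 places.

+√(1/2) ≈ +0.707107

j₁+j₂−J=1  J+j₁−j₂=0  J−j₁+j₂=0  j₁+j₂+J+1=2
(j₁±m₁, j₂±m₂, J±M) = (1,0,0,1,0,0)
P² = 1/2
sum k=0..0:
  [0] +1/1 = 1
S = 1
C² = P²·S² = 1/2 ; C = +0.707107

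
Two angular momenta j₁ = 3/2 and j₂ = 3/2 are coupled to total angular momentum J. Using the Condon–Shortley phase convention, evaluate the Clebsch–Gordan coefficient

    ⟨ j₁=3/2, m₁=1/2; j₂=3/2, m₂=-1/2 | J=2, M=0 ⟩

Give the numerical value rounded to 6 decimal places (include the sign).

+0.500000  (= +√(1/4))

j₁+j₂−J=1  J+j₁−j₂=2  J−j₁+j₂=2  j₁+j₂+J+1=6
(j₁±m₁, j₂±m₂, J±M) = (2,1,1,2,2,2)
P² = 4/9
sum k=0..1:
  [0] +1/1 = 1
  [1] −1/4 = -1/4
S = 3/4
C² = P²·S² = 1/4 ; C = +0.500000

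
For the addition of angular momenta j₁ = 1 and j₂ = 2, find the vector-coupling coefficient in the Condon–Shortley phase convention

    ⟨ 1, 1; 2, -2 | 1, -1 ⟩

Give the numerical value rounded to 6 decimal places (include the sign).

j₁+j₂−J=2  J+j₁−j₂=0  J−j₁+j₂=2  j₁+j₂+J+1=5
(j₁±m₁, j₂±m₂, J±M) = (2,0,0,4,0,2)
P² = 48/5
sum k=0..0:
  [0] +1/4 = 1/4
S = 1/4
C² = P²·S² = 3/5 ; C = +0.774597

+0.774597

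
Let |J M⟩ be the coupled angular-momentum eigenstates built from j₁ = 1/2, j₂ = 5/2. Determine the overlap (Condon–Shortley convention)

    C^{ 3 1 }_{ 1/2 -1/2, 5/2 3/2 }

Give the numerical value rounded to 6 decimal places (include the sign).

+0.577350

triangle: 0!·1!·5!/7! = 120/5040
(j±m)!: 0!·1!·4!·1!·4!·2! = 1152
prefactor² = (2J+1)·Δ·N² = 192
  k=0: +1/(0!·0!·1!·4!·0!·1!) = 1/24
Σ = 1/24  ⇒  CG² = 192·1/24² = 1/3
CG = +√(1/3) = +0.577350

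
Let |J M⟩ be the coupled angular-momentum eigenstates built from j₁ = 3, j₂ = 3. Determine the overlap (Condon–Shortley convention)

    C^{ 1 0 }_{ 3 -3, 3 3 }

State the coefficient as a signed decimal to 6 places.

triangle: 5!*1!*1!/8! = 120/40320
(j±m)!: 0!*6!*6!*0!*1!*1! = 518400
prefactor² = (2J+1)*Δ*N² = 32400/7
  k=5: −1/(5!*0!*1!*1!*0!*0!) = -1/120
Σ = -1/120  ⇒  CG² = 32400/7*(-1/120)² = 9/28
CG = −√(9/28) = -0.566947

−√(9/28) = -0.566947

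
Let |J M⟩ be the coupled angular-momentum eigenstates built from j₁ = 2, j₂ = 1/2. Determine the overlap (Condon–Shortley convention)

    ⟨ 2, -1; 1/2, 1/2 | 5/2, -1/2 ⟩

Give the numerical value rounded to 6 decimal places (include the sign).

+0.632456  (= +√(2/5))

j₁+j₂−J=0  J+j₁−j₂=4  J−j₁+j₂=1  j₁+j₂+J+1=6
(j₁±m₁, j₂±m₂, J±M) = (1,3,1,0,2,3)
P² = 72/5
sum k=0..0:
  [0] +1/6 = 1/6
S = 1/6
C² = P²·S² = 2/5 ; C = +0.632456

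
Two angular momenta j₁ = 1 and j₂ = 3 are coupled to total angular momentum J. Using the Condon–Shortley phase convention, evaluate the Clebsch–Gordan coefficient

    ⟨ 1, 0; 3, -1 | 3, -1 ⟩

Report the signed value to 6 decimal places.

√[7·1!1!5!/8! · 1!1!2!4!2!4!] = √(48)
  +(−1)^0/∏(0,1,1,2,0,3)! = 1/12  (running 1/12)
  +(−1)^1/∏(1,0,0,1,1,4)! = -1/24  (running 1/24)
⟨..|..⟩ = √(48)·(1/24) = +0.288675

+√(1/12) ≈ +0.288675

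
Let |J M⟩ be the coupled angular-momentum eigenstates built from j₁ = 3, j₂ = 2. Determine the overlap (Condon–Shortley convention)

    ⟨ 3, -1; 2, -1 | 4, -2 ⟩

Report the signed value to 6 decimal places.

+0.188982  (= +√(1/28))

triangle: 1!×5!×3!/10! = 720/3628800
(j±m)!: 2!×4!×1!×3!×2!×6! = 414720
prefactor² = (2J+1)×Δ×N² = 5184/7
  k=0: +1/(0!×1!×4!×1!×1!×2!) = 1/48
  k=1: −1/(1!×0!×3!×0!×2!×3!) = -1/72
Σ = 1/144  ⇒  CG² = 5184/7×1/144² = 1/28
CG = +√(1/28) = +0.188982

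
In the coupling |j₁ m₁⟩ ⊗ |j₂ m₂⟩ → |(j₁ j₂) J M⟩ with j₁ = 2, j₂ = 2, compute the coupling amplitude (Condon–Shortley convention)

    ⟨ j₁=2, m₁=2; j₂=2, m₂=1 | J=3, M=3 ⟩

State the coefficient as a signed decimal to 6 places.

triangle: 1!×3!×3!/8! = 36/40320
(j±m)!: 4!×0!×3!×1!×6!×0! = 103680
prefactor² = (2J+1)×Δ×N² = 648
  k=0: +1/(0!×1!×0!×3!×3!×0!) = 1/36
Σ = 1/36  ⇒  CG² = 648×1/36² = 1/2
CG = +√(1/2) = +0.707107

+0.707107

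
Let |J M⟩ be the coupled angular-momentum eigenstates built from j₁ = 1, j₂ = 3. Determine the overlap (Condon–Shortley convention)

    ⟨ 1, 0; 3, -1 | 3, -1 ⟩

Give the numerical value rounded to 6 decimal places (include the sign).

+0.288675

√[7·1!1!5!/8! · 1!1!2!4!2!4!] = √(48)
  +(−1)^0/∏(0,1,1,2,0,3)! = 1/12  (running 1/12)
  +(−1)^1/∏(1,0,0,1,1,4)! = -1/24  (running 1/24)
⟨..|..⟩ = √(48)·(1/24) = +0.288675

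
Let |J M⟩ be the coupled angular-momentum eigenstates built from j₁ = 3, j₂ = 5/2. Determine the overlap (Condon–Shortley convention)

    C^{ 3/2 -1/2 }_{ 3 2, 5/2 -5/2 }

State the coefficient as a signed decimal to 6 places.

+√(5/21) = +0.487950

triangle: 4!·2!·1!/8! = 48/40320
(j±m)!: 5!·1!·0!·5!·1!·2! = 28800
prefactor² = (2J+1)·Δ·N² = 960/7
  k=0: +1/(0!·4!·1!·0!·1!·1!) = 1/24
Σ = 1/24  ⇒  CG² = 960/7·1/24² = 5/21
CG = +√(5/21) = +0.487950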